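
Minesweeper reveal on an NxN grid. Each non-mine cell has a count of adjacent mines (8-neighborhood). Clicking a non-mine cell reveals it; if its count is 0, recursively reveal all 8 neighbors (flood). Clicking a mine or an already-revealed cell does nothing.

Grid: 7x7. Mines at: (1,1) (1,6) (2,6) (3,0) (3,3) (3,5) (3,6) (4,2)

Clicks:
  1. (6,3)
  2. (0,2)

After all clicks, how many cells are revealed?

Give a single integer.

Click 1 (6,3) count=0: revealed 20 new [(4,0) (4,1) (4,3) (4,4) (4,5) (4,6) (5,0) (5,1) (5,2) (5,3) (5,4) (5,5) (5,6) (6,0) (6,1) (6,2) (6,3) (6,4) (6,5) (6,6)] -> total=20
Click 2 (0,2) count=1: revealed 1 new [(0,2)] -> total=21

Answer: 21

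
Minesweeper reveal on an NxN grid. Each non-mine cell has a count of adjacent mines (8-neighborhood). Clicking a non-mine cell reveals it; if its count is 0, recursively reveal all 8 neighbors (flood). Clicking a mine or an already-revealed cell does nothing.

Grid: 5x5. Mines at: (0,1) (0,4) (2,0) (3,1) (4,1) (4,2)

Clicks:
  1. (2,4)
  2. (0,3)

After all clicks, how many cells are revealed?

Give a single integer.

Answer: 12

Derivation:
Click 1 (2,4) count=0: revealed 11 new [(1,2) (1,3) (1,4) (2,2) (2,3) (2,4) (3,2) (3,3) (3,4) (4,3) (4,4)] -> total=11
Click 2 (0,3) count=1: revealed 1 new [(0,3)] -> total=12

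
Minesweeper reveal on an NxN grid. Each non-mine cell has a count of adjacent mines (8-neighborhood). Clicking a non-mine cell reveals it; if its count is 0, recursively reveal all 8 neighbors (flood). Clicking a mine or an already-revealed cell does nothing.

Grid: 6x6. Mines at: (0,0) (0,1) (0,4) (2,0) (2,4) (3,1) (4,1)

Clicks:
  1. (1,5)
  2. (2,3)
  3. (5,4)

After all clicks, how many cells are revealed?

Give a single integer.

Answer: 14

Derivation:
Click 1 (1,5) count=2: revealed 1 new [(1,5)] -> total=1
Click 2 (2,3) count=1: revealed 1 new [(2,3)] -> total=2
Click 3 (5,4) count=0: revealed 12 new [(3,2) (3,3) (3,4) (3,5) (4,2) (4,3) (4,4) (4,5) (5,2) (5,3) (5,4) (5,5)] -> total=14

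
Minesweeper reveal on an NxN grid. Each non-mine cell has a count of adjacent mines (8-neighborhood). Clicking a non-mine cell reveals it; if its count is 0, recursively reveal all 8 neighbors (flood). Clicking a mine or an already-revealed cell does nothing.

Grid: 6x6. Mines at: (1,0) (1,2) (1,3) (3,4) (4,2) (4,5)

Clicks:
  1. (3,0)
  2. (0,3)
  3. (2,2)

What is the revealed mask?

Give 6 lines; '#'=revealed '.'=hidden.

Click 1 (3,0) count=0: revealed 8 new [(2,0) (2,1) (3,0) (3,1) (4,0) (4,1) (5,0) (5,1)] -> total=8
Click 2 (0,3) count=2: revealed 1 new [(0,3)] -> total=9
Click 3 (2,2) count=2: revealed 1 new [(2,2)] -> total=10

Answer: ...#..
......
###...
##....
##....
##....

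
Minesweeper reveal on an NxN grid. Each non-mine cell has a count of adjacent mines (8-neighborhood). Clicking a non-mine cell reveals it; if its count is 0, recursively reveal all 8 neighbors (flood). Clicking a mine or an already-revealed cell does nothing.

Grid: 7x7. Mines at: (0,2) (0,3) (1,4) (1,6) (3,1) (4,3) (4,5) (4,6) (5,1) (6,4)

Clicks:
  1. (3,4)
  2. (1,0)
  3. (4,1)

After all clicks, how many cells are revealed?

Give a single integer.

Click 1 (3,4) count=2: revealed 1 new [(3,4)] -> total=1
Click 2 (1,0) count=0: revealed 6 new [(0,0) (0,1) (1,0) (1,1) (2,0) (2,1)] -> total=7
Click 3 (4,1) count=2: revealed 1 new [(4,1)] -> total=8

Answer: 8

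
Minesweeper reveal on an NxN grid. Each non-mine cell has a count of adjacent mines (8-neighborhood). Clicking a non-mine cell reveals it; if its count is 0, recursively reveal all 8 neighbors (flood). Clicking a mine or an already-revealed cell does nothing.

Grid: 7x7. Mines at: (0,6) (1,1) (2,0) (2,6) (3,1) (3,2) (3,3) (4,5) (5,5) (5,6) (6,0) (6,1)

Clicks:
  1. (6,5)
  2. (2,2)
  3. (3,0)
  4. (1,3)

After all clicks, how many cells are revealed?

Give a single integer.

Click 1 (6,5) count=2: revealed 1 new [(6,5)] -> total=1
Click 2 (2,2) count=4: revealed 1 new [(2,2)] -> total=2
Click 3 (3,0) count=2: revealed 1 new [(3,0)] -> total=3
Click 4 (1,3) count=0: revealed 11 new [(0,2) (0,3) (0,4) (0,5) (1,2) (1,3) (1,4) (1,5) (2,3) (2,4) (2,5)] -> total=14

Answer: 14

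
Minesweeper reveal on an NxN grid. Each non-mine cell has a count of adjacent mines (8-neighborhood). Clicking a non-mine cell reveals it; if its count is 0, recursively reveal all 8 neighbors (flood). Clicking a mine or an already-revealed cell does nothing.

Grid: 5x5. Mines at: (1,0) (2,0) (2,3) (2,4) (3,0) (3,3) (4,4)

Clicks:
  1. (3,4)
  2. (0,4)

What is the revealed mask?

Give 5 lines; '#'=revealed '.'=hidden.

Answer: .####
.####
.....
....#
.....

Derivation:
Click 1 (3,4) count=4: revealed 1 new [(3,4)] -> total=1
Click 2 (0,4) count=0: revealed 8 new [(0,1) (0,2) (0,3) (0,4) (1,1) (1,2) (1,3) (1,4)] -> total=9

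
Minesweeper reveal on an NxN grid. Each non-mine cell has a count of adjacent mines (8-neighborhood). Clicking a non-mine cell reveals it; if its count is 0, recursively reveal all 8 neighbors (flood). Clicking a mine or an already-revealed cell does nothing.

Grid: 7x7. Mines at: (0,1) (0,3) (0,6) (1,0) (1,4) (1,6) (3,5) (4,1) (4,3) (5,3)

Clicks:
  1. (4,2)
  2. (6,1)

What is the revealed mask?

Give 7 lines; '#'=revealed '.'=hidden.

Click 1 (4,2) count=3: revealed 1 new [(4,2)] -> total=1
Click 2 (6,1) count=0: revealed 6 new [(5,0) (5,1) (5,2) (6,0) (6,1) (6,2)] -> total=7

Answer: .......
.......
.......
.......
..#....
###....
###....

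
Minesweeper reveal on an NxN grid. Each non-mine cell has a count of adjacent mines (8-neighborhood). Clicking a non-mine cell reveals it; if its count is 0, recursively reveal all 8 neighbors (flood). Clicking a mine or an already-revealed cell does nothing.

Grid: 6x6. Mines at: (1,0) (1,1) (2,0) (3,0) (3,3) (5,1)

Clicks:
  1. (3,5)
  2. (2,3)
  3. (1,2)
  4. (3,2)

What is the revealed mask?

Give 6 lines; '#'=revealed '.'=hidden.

Click 1 (3,5) count=0: revealed 22 new [(0,2) (0,3) (0,4) (0,5) (1,2) (1,3) (1,4) (1,5) (2,2) (2,3) (2,4) (2,5) (3,4) (3,5) (4,2) (4,3) (4,4) (4,5) (5,2) (5,3) (5,4) (5,5)] -> total=22
Click 2 (2,3) count=1: revealed 0 new [(none)] -> total=22
Click 3 (1,2) count=1: revealed 0 new [(none)] -> total=22
Click 4 (3,2) count=1: revealed 1 new [(3,2)] -> total=23

Answer: ..####
..####
..####
..#.##
..####
..####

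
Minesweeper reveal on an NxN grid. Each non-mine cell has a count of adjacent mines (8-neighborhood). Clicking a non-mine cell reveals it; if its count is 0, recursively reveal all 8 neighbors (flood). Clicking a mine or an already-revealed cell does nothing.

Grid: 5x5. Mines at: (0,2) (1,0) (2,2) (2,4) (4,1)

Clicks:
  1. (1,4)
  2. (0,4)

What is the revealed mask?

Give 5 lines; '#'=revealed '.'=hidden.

Click 1 (1,4) count=1: revealed 1 new [(1,4)] -> total=1
Click 2 (0,4) count=0: revealed 3 new [(0,3) (0,4) (1,3)] -> total=4

Answer: ...##
...##
.....
.....
.....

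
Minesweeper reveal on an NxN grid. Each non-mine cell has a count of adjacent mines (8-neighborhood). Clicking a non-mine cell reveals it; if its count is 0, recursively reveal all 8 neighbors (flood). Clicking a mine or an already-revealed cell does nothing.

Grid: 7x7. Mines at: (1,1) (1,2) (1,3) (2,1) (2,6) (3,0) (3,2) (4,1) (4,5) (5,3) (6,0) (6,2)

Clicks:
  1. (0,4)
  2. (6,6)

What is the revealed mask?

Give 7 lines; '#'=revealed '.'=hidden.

Answer: ....#..
.......
.......
.......
.......
....###
....###

Derivation:
Click 1 (0,4) count=1: revealed 1 new [(0,4)] -> total=1
Click 2 (6,6) count=0: revealed 6 new [(5,4) (5,5) (5,6) (6,4) (6,5) (6,6)] -> total=7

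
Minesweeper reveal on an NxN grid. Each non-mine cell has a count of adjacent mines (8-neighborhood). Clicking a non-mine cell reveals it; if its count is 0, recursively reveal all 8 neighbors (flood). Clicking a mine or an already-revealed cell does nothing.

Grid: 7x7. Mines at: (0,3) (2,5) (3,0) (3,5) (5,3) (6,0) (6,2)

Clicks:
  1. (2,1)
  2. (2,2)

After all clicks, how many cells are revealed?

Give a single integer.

Answer: 21

Derivation:
Click 1 (2,1) count=1: revealed 1 new [(2,1)] -> total=1
Click 2 (2,2) count=0: revealed 20 new [(0,0) (0,1) (0,2) (1,0) (1,1) (1,2) (1,3) (1,4) (2,0) (2,2) (2,3) (2,4) (3,1) (3,2) (3,3) (3,4) (4,1) (4,2) (4,3) (4,4)] -> total=21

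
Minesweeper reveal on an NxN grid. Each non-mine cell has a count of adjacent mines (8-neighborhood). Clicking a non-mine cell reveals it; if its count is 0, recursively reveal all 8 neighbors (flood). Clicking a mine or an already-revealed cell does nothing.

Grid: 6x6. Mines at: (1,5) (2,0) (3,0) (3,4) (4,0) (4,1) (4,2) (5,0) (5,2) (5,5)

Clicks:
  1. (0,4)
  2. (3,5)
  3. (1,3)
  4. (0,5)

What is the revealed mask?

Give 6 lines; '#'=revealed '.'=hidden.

Click 1 (0,4) count=1: revealed 1 new [(0,4)] -> total=1
Click 2 (3,5) count=1: revealed 1 new [(3,5)] -> total=2
Click 3 (1,3) count=0: revealed 16 new [(0,0) (0,1) (0,2) (0,3) (1,0) (1,1) (1,2) (1,3) (1,4) (2,1) (2,2) (2,3) (2,4) (3,1) (3,2) (3,3)] -> total=18
Click 4 (0,5) count=1: revealed 1 new [(0,5)] -> total=19

Answer: ######
#####.
.####.
.###.#
......
......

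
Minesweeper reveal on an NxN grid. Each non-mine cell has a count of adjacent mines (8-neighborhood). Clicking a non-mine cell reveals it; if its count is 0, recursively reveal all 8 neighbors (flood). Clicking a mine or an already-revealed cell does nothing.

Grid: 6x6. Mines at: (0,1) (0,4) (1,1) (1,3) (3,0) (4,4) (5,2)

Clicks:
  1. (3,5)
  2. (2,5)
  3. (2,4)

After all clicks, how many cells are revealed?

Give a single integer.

Answer: 6

Derivation:
Click 1 (3,5) count=1: revealed 1 new [(3,5)] -> total=1
Click 2 (2,5) count=0: revealed 5 new [(1,4) (1,5) (2,4) (2,5) (3,4)] -> total=6
Click 3 (2,4) count=1: revealed 0 new [(none)] -> total=6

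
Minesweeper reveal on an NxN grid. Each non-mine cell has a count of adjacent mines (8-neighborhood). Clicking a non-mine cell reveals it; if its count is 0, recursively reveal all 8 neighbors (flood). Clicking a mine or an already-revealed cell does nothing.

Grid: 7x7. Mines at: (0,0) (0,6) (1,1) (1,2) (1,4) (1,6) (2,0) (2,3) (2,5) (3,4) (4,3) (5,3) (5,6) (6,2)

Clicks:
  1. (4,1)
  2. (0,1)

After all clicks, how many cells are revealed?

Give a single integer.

Click 1 (4,1) count=0: revealed 11 new [(3,0) (3,1) (3,2) (4,0) (4,1) (4,2) (5,0) (5,1) (5,2) (6,0) (6,1)] -> total=11
Click 2 (0,1) count=3: revealed 1 new [(0,1)] -> total=12

Answer: 12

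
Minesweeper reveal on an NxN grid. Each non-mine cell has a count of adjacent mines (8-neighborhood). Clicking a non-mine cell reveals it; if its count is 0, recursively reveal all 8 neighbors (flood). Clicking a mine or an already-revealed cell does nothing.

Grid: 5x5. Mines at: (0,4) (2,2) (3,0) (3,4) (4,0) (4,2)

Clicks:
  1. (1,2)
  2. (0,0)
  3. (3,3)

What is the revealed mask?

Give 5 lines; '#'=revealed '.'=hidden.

Answer: ####.
####.
##...
...#.
.....

Derivation:
Click 1 (1,2) count=1: revealed 1 new [(1,2)] -> total=1
Click 2 (0,0) count=0: revealed 9 new [(0,0) (0,1) (0,2) (0,3) (1,0) (1,1) (1,3) (2,0) (2,1)] -> total=10
Click 3 (3,3) count=3: revealed 1 new [(3,3)] -> total=11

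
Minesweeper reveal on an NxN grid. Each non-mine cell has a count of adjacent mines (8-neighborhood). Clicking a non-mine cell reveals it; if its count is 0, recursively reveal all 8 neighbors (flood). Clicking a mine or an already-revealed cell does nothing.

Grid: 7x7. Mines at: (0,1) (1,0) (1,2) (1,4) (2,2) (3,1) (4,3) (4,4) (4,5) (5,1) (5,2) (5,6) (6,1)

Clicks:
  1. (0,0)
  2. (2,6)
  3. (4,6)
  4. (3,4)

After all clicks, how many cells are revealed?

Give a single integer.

Click 1 (0,0) count=2: revealed 1 new [(0,0)] -> total=1
Click 2 (2,6) count=0: revealed 8 new [(0,5) (0,6) (1,5) (1,6) (2,5) (2,6) (3,5) (3,6)] -> total=9
Click 3 (4,6) count=2: revealed 1 new [(4,6)] -> total=10
Click 4 (3,4) count=3: revealed 1 new [(3,4)] -> total=11

Answer: 11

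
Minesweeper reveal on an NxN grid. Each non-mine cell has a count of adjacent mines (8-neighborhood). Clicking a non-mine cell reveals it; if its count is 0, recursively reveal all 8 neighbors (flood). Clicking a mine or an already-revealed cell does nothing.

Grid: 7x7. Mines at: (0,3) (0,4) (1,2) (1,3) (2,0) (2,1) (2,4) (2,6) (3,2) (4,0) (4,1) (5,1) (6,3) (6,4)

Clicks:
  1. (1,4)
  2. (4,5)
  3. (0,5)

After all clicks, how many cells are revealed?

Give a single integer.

Answer: 16

Derivation:
Click 1 (1,4) count=4: revealed 1 new [(1,4)] -> total=1
Click 2 (4,5) count=0: revealed 14 new [(3,3) (3,4) (3,5) (3,6) (4,3) (4,4) (4,5) (4,6) (5,3) (5,4) (5,5) (5,6) (6,5) (6,6)] -> total=15
Click 3 (0,5) count=1: revealed 1 new [(0,5)] -> total=16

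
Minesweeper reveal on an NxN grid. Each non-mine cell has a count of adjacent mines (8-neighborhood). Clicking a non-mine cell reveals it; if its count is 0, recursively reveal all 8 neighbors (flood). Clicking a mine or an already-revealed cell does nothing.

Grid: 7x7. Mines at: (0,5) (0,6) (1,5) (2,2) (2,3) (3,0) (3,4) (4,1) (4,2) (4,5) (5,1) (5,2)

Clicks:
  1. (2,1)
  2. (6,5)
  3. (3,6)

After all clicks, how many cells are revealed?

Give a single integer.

Answer: 10

Derivation:
Click 1 (2,1) count=2: revealed 1 new [(2,1)] -> total=1
Click 2 (6,5) count=0: revealed 8 new [(5,3) (5,4) (5,5) (5,6) (6,3) (6,4) (6,5) (6,6)] -> total=9
Click 3 (3,6) count=1: revealed 1 new [(3,6)] -> total=10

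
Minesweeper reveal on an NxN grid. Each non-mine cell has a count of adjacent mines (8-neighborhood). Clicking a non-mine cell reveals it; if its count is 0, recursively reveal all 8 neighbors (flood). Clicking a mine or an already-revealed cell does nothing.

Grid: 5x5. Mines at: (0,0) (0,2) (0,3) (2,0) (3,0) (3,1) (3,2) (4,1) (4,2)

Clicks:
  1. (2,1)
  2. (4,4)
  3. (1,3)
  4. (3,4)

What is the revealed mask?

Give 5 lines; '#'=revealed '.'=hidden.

Click 1 (2,1) count=4: revealed 1 new [(2,1)] -> total=1
Click 2 (4,4) count=0: revealed 8 new [(1,3) (1,4) (2,3) (2,4) (3,3) (3,4) (4,3) (4,4)] -> total=9
Click 3 (1,3) count=2: revealed 0 new [(none)] -> total=9
Click 4 (3,4) count=0: revealed 0 new [(none)] -> total=9

Answer: .....
...##
.#.##
...##
...##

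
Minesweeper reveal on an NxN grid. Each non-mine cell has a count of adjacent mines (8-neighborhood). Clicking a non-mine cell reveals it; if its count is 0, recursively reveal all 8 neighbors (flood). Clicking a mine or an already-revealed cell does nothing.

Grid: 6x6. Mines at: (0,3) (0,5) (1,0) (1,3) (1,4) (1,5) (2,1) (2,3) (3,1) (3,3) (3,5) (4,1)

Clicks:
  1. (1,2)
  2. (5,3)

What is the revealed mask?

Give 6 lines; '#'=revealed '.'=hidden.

Answer: ......
..#...
......
......
..####
..####

Derivation:
Click 1 (1,2) count=4: revealed 1 new [(1,2)] -> total=1
Click 2 (5,3) count=0: revealed 8 new [(4,2) (4,3) (4,4) (4,5) (5,2) (5,3) (5,4) (5,5)] -> total=9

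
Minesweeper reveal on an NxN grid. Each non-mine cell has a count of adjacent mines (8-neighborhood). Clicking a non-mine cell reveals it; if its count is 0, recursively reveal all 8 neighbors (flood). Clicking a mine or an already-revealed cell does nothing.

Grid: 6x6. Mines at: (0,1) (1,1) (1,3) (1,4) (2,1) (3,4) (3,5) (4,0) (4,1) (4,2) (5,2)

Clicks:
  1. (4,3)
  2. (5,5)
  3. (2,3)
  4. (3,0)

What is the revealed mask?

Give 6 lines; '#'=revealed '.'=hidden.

Answer: ......
......
...#..
#.....
...###
...###

Derivation:
Click 1 (4,3) count=3: revealed 1 new [(4,3)] -> total=1
Click 2 (5,5) count=0: revealed 5 new [(4,4) (4,5) (5,3) (5,4) (5,5)] -> total=6
Click 3 (2,3) count=3: revealed 1 new [(2,3)] -> total=7
Click 4 (3,0) count=3: revealed 1 new [(3,0)] -> total=8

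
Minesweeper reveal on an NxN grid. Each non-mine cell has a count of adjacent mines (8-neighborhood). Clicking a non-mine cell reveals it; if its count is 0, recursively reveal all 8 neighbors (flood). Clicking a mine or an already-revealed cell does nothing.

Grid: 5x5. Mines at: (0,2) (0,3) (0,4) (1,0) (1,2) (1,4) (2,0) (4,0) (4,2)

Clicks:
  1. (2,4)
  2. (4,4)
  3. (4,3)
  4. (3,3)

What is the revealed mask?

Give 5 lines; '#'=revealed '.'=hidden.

Click 1 (2,4) count=1: revealed 1 new [(2,4)] -> total=1
Click 2 (4,4) count=0: revealed 5 new [(2,3) (3,3) (3,4) (4,3) (4,4)] -> total=6
Click 3 (4,3) count=1: revealed 0 new [(none)] -> total=6
Click 4 (3,3) count=1: revealed 0 new [(none)] -> total=6

Answer: .....
.....
...##
...##
...##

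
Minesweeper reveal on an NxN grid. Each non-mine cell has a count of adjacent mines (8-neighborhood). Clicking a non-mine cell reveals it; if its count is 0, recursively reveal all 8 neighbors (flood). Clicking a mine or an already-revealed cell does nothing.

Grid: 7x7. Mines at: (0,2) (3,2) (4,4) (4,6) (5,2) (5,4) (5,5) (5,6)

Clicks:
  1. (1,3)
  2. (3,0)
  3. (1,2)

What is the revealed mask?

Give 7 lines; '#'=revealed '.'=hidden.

Click 1 (1,3) count=1: revealed 1 new [(1,3)] -> total=1
Click 2 (3,0) count=0: revealed 14 new [(0,0) (0,1) (1,0) (1,1) (2,0) (2,1) (3,0) (3,1) (4,0) (4,1) (5,0) (5,1) (6,0) (6,1)] -> total=15
Click 3 (1,2) count=1: revealed 1 new [(1,2)] -> total=16

Answer: ##.....
####...
##.....
##.....
##.....
##.....
##.....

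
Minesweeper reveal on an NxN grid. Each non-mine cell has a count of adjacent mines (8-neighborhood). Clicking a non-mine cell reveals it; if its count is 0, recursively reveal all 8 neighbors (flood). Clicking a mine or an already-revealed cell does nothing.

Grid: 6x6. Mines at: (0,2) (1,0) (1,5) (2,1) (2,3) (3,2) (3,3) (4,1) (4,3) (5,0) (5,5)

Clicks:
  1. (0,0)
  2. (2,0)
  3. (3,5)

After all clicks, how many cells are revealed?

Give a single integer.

Answer: 8

Derivation:
Click 1 (0,0) count=1: revealed 1 new [(0,0)] -> total=1
Click 2 (2,0) count=2: revealed 1 new [(2,0)] -> total=2
Click 3 (3,5) count=0: revealed 6 new [(2,4) (2,5) (3,4) (3,5) (4,4) (4,5)] -> total=8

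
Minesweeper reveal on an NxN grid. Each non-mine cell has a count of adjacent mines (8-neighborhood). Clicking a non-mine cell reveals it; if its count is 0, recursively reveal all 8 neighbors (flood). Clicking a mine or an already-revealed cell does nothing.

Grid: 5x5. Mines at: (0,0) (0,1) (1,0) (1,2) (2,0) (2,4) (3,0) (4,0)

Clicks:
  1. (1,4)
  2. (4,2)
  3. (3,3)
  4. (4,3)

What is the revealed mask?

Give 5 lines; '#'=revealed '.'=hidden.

Answer: .....
....#
.###.
.####
.####

Derivation:
Click 1 (1,4) count=1: revealed 1 new [(1,4)] -> total=1
Click 2 (4,2) count=0: revealed 11 new [(2,1) (2,2) (2,3) (3,1) (3,2) (3,3) (3,4) (4,1) (4,2) (4,3) (4,4)] -> total=12
Click 3 (3,3) count=1: revealed 0 new [(none)] -> total=12
Click 4 (4,3) count=0: revealed 0 new [(none)] -> total=12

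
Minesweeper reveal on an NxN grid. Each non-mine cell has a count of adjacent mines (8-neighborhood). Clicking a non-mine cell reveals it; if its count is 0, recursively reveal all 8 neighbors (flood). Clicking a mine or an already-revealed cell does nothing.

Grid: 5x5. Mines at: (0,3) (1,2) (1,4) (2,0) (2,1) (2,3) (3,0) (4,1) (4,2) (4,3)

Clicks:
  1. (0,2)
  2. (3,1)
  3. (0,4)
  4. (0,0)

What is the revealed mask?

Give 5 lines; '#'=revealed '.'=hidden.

Click 1 (0,2) count=2: revealed 1 new [(0,2)] -> total=1
Click 2 (3,1) count=5: revealed 1 new [(3,1)] -> total=2
Click 3 (0,4) count=2: revealed 1 new [(0,4)] -> total=3
Click 4 (0,0) count=0: revealed 4 new [(0,0) (0,1) (1,0) (1,1)] -> total=7

Answer: ###.#
##...
.....
.#...
.....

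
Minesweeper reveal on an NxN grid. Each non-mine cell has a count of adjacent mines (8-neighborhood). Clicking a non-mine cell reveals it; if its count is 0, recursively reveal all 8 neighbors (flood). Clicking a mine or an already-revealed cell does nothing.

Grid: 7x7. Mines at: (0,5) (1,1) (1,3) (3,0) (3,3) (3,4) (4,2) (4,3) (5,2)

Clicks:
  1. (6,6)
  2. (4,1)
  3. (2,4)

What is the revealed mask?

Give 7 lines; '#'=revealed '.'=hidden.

Click 1 (6,6) count=0: revealed 17 new [(1,5) (1,6) (2,5) (2,6) (3,5) (3,6) (4,4) (4,5) (4,6) (5,3) (5,4) (5,5) (5,6) (6,3) (6,4) (6,5) (6,6)] -> total=17
Click 2 (4,1) count=3: revealed 1 new [(4,1)] -> total=18
Click 3 (2,4) count=3: revealed 1 new [(2,4)] -> total=19

Answer: .......
.....##
....###
.....##
.#..###
...####
...####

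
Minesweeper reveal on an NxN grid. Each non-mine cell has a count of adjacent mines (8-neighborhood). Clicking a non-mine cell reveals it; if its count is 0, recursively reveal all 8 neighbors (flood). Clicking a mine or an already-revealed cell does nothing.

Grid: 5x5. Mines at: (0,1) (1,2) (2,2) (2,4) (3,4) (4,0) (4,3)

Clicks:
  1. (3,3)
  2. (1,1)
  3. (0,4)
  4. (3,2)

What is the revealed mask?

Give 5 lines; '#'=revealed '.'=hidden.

Answer: ...##
.#.##
.....
..##.
.....

Derivation:
Click 1 (3,3) count=4: revealed 1 new [(3,3)] -> total=1
Click 2 (1,1) count=3: revealed 1 new [(1,1)] -> total=2
Click 3 (0,4) count=0: revealed 4 new [(0,3) (0,4) (1,3) (1,4)] -> total=6
Click 4 (3,2) count=2: revealed 1 new [(3,2)] -> total=7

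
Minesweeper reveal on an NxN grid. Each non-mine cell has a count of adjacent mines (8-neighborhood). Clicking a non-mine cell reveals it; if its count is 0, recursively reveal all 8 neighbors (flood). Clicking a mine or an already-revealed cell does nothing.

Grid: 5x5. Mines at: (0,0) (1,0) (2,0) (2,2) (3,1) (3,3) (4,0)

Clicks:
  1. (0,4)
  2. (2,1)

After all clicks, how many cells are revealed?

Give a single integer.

Answer: 11

Derivation:
Click 1 (0,4) count=0: revealed 10 new [(0,1) (0,2) (0,3) (0,4) (1,1) (1,2) (1,3) (1,4) (2,3) (2,4)] -> total=10
Click 2 (2,1) count=4: revealed 1 new [(2,1)] -> total=11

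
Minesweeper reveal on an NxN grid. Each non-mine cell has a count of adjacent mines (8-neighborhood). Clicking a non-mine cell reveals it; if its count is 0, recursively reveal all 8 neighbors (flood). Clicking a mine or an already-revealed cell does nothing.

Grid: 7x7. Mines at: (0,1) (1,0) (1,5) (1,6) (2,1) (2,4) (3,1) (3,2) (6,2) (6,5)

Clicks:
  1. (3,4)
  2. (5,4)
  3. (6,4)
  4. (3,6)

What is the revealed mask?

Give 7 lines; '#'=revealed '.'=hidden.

Answer: .......
.......
.....##
...####
...####
...####
....#..

Derivation:
Click 1 (3,4) count=1: revealed 1 new [(3,4)] -> total=1
Click 2 (5,4) count=1: revealed 1 new [(5,4)] -> total=2
Click 3 (6,4) count=1: revealed 1 new [(6,4)] -> total=3
Click 4 (3,6) count=0: revealed 12 new [(2,5) (2,6) (3,3) (3,5) (3,6) (4,3) (4,4) (4,5) (4,6) (5,3) (5,5) (5,6)] -> total=15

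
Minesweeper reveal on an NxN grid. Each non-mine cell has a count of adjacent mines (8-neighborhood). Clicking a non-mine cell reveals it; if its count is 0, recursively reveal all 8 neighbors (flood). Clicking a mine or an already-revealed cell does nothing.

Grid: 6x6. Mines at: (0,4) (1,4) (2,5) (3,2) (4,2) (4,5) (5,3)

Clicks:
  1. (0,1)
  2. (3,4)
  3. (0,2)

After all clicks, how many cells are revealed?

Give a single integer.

Answer: 19

Derivation:
Click 1 (0,1) count=0: revealed 18 new [(0,0) (0,1) (0,2) (0,3) (1,0) (1,1) (1,2) (1,3) (2,0) (2,1) (2,2) (2,3) (3,0) (3,1) (4,0) (4,1) (5,0) (5,1)] -> total=18
Click 2 (3,4) count=2: revealed 1 new [(3,4)] -> total=19
Click 3 (0,2) count=0: revealed 0 new [(none)] -> total=19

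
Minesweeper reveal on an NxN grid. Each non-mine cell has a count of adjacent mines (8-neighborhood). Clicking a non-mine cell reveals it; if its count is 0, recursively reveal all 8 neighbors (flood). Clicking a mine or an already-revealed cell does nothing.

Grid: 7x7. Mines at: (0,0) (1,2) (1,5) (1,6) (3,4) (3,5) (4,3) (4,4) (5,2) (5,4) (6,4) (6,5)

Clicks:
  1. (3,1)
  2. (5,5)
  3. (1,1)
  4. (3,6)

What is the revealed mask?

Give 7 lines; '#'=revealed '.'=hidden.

Answer: .......
##.....
###....
###...#
###....
##...#.
##.....

Derivation:
Click 1 (3,1) count=0: revealed 15 new [(1,0) (1,1) (2,0) (2,1) (2,2) (3,0) (3,1) (3,2) (4,0) (4,1) (4,2) (5,0) (5,1) (6,0) (6,1)] -> total=15
Click 2 (5,5) count=4: revealed 1 new [(5,5)] -> total=16
Click 3 (1,1) count=2: revealed 0 new [(none)] -> total=16
Click 4 (3,6) count=1: revealed 1 new [(3,6)] -> total=17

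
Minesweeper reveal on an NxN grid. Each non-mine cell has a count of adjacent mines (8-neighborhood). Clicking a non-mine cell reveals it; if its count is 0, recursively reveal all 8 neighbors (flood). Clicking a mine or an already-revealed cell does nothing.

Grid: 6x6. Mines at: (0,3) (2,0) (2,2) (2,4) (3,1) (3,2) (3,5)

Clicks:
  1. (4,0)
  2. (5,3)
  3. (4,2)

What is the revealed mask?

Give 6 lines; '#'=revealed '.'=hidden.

Click 1 (4,0) count=1: revealed 1 new [(4,0)] -> total=1
Click 2 (5,3) count=0: revealed 11 new [(4,1) (4,2) (4,3) (4,4) (4,5) (5,0) (5,1) (5,2) (5,3) (5,4) (5,5)] -> total=12
Click 3 (4,2) count=2: revealed 0 new [(none)] -> total=12

Answer: ......
......
......
......
######
######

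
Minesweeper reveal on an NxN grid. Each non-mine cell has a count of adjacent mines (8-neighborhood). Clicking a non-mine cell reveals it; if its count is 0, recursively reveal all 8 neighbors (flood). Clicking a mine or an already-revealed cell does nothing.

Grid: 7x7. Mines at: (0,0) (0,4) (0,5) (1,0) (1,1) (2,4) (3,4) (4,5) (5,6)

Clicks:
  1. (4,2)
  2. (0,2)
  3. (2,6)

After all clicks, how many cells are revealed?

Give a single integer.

Click 1 (4,2) count=0: revealed 25 new [(2,0) (2,1) (2,2) (2,3) (3,0) (3,1) (3,2) (3,3) (4,0) (4,1) (4,2) (4,3) (4,4) (5,0) (5,1) (5,2) (5,3) (5,4) (5,5) (6,0) (6,1) (6,2) (6,3) (6,4) (6,5)] -> total=25
Click 2 (0,2) count=1: revealed 1 new [(0,2)] -> total=26
Click 3 (2,6) count=0: revealed 6 new [(1,5) (1,6) (2,5) (2,6) (3,5) (3,6)] -> total=32

Answer: 32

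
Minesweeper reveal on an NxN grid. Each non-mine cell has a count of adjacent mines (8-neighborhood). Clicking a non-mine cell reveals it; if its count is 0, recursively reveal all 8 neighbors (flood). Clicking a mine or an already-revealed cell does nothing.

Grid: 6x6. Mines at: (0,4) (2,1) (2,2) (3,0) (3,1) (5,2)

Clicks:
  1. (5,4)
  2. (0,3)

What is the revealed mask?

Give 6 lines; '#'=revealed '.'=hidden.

Click 1 (5,4) count=0: revealed 15 new [(1,3) (1,4) (1,5) (2,3) (2,4) (2,5) (3,3) (3,4) (3,5) (4,3) (4,4) (4,5) (5,3) (5,4) (5,5)] -> total=15
Click 2 (0,3) count=1: revealed 1 new [(0,3)] -> total=16

Answer: ...#..
...###
...###
...###
...###
...###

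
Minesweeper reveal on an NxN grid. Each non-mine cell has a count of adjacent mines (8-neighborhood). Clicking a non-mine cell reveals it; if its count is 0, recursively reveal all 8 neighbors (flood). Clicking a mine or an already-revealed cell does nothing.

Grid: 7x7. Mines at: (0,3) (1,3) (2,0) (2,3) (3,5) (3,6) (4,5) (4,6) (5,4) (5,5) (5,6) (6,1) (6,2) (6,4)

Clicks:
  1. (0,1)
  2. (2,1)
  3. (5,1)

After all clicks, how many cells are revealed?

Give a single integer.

Click 1 (0,1) count=0: revealed 6 new [(0,0) (0,1) (0,2) (1,0) (1,1) (1,2)] -> total=6
Click 2 (2,1) count=1: revealed 1 new [(2,1)] -> total=7
Click 3 (5,1) count=2: revealed 1 new [(5,1)] -> total=8

Answer: 8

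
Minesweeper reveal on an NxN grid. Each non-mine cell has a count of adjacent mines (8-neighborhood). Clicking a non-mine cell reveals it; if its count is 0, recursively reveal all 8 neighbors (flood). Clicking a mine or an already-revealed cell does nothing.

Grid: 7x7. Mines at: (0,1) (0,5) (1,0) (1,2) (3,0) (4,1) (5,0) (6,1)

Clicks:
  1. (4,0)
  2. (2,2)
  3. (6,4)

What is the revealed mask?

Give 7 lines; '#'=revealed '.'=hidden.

Click 1 (4,0) count=3: revealed 1 new [(4,0)] -> total=1
Click 2 (2,2) count=1: revealed 1 new [(2,2)] -> total=2
Click 3 (6,4) count=0: revealed 28 new [(1,3) (1,4) (1,5) (1,6) (2,3) (2,4) (2,5) (2,6) (3,2) (3,3) (3,4) (3,5) (3,6) (4,2) (4,3) (4,4) (4,5) (4,6) (5,2) (5,3) (5,4) (5,5) (5,6) (6,2) (6,3) (6,4) (6,5) (6,6)] -> total=30

Answer: .......
...####
..#####
..#####
#.#####
..#####
..#####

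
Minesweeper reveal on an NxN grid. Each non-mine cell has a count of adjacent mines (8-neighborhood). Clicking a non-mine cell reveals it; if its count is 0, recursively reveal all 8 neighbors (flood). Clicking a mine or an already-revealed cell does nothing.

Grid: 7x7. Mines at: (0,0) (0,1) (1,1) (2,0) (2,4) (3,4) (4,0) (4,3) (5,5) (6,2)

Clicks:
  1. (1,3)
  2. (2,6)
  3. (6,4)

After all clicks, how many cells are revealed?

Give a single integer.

Click 1 (1,3) count=1: revealed 1 new [(1,3)] -> total=1
Click 2 (2,6) count=0: revealed 15 new [(0,2) (0,3) (0,4) (0,5) (0,6) (1,2) (1,4) (1,5) (1,6) (2,5) (2,6) (3,5) (3,6) (4,5) (4,6)] -> total=16
Click 3 (6,4) count=1: revealed 1 new [(6,4)] -> total=17

Answer: 17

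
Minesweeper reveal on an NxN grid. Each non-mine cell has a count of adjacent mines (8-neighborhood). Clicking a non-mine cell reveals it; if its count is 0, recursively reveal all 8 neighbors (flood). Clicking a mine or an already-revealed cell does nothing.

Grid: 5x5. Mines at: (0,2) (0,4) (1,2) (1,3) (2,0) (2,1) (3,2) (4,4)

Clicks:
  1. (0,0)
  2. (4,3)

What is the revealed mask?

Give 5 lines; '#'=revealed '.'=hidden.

Answer: ##...
##...
.....
.....
...#.

Derivation:
Click 1 (0,0) count=0: revealed 4 new [(0,0) (0,1) (1,0) (1,1)] -> total=4
Click 2 (4,3) count=2: revealed 1 new [(4,3)] -> total=5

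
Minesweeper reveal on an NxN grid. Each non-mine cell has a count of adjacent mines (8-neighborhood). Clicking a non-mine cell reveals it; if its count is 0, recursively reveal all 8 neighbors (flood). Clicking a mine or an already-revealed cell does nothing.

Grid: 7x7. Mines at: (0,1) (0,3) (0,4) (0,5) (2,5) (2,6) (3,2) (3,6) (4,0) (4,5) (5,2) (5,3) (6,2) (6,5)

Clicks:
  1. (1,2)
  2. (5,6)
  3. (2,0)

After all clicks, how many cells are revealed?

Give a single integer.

Answer: 8

Derivation:
Click 1 (1,2) count=2: revealed 1 new [(1,2)] -> total=1
Click 2 (5,6) count=2: revealed 1 new [(5,6)] -> total=2
Click 3 (2,0) count=0: revealed 6 new [(1,0) (1,1) (2,0) (2,1) (3,0) (3,1)] -> total=8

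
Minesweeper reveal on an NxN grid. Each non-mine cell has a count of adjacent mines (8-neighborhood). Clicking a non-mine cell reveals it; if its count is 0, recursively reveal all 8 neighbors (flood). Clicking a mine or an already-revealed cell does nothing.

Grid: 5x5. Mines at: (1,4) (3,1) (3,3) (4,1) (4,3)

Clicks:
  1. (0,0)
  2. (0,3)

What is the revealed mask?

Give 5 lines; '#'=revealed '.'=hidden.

Answer: ####.
####.
####.
.....
.....

Derivation:
Click 1 (0,0) count=0: revealed 12 new [(0,0) (0,1) (0,2) (0,3) (1,0) (1,1) (1,2) (1,3) (2,0) (2,1) (2,2) (2,3)] -> total=12
Click 2 (0,3) count=1: revealed 0 new [(none)] -> total=12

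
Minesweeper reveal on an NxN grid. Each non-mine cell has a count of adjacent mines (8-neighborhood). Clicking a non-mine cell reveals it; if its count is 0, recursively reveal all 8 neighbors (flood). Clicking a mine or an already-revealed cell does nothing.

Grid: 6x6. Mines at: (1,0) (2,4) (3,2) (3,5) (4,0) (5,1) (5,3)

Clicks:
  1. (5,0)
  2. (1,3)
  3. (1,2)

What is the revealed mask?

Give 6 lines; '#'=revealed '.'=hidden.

Click 1 (5,0) count=2: revealed 1 new [(5,0)] -> total=1
Click 2 (1,3) count=1: revealed 1 new [(1,3)] -> total=2
Click 3 (1,2) count=0: revealed 12 new [(0,1) (0,2) (0,3) (0,4) (0,5) (1,1) (1,2) (1,4) (1,5) (2,1) (2,2) (2,3)] -> total=14

Answer: .#####
.#####
.###..
......
......
#.....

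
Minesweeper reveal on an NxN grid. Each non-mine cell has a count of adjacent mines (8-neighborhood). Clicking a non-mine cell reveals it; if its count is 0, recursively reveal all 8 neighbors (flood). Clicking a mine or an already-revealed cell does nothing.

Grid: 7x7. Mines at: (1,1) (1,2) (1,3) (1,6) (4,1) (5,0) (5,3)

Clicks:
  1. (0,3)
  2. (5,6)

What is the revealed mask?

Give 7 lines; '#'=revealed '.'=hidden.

Answer: ...#...
.......
..#####
..#####
..#####
....###
....###

Derivation:
Click 1 (0,3) count=2: revealed 1 new [(0,3)] -> total=1
Click 2 (5,6) count=0: revealed 21 new [(2,2) (2,3) (2,4) (2,5) (2,6) (3,2) (3,3) (3,4) (3,5) (3,6) (4,2) (4,3) (4,4) (4,5) (4,6) (5,4) (5,5) (5,6) (6,4) (6,5) (6,6)] -> total=22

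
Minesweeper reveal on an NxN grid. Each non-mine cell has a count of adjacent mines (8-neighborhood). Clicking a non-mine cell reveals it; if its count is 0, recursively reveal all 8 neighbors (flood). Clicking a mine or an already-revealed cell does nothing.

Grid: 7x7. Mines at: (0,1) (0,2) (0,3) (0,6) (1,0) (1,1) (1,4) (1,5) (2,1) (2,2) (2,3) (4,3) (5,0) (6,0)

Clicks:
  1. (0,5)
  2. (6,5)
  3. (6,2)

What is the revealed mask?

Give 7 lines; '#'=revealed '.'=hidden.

Click 1 (0,5) count=3: revealed 1 new [(0,5)] -> total=1
Click 2 (6,5) count=0: revealed 21 new [(2,4) (2,5) (2,6) (3,4) (3,5) (3,6) (4,4) (4,5) (4,6) (5,1) (5,2) (5,3) (5,4) (5,5) (5,6) (6,1) (6,2) (6,3) (6,4) (6,5) (6,6)] -> total=22
Click 3 (6,2) count=0: revealed 0 new [(none)] -> total=22

Answer: .....#.
.......
....###
....###
....###
.######
.######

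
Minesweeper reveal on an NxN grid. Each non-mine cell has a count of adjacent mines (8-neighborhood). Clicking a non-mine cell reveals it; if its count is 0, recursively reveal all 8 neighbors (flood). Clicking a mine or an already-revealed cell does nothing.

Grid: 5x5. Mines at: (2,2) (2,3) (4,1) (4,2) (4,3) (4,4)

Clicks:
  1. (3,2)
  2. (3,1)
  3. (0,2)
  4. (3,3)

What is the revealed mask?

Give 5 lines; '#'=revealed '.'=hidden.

Answer: #####
#####
##...
####.
.....

Derivation:
Click 1 (3,2) count=5: revealed 1 new [(3,2)] -> total=1
Click 2 (3,1) count=3: revealed 1 new [(3,1)] -> total=2
Click 3 (0,2) count=0: revealed 13 new [(0,0) (0,1) (0,2) (0,3) (0,4) (1,0) (1,1) (1,2) (1,3) (1,4) (2,0) (2,1) (3,0)] -> total=15
Click 4 (3,3) count=5: revealed 1 new [(3,3)] -> total=16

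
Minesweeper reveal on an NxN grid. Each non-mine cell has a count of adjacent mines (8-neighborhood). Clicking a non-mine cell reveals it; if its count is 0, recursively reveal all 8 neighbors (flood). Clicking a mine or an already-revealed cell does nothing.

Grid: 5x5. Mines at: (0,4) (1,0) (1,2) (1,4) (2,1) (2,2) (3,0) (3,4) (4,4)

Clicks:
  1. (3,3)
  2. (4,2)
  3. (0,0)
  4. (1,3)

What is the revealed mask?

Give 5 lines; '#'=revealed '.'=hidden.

Answer: #....
...#.
.....
.###.
.###.

Derivation:
Click 1 (3,3) count=3: revealed 1 new [(3,3)] -> total=1
Click 2 (4,2) count=0: revealed 5 new [(3,1) (3,2) (4,1) (4,2) (4,3)] -> total=6
Click 3 (0,0) count=1: revealed 1 new [(0,0)] -> total=7
Click 4 (1,3) count=4: revealed 1 new [(1,3)] -> total=8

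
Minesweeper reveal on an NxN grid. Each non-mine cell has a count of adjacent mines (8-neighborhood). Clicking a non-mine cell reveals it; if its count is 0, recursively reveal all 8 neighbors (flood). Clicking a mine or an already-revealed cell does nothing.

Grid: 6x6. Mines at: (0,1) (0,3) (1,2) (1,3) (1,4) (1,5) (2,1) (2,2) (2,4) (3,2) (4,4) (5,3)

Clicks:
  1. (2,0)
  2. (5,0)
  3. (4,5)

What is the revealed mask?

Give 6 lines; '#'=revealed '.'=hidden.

Click 1 (2,0) count=1: revealed 1 new [(2,0)] -> total=1
Click 2 (5,0) count=0: revealed 8 new [(3,0) (3,1) (4,0) (4,1) (4,2) (5,0) (5,1) (5,2)] -> total=9
Click 3 (4,5) count=1: revealed 1 new [(4,5)] -> total=10

Answer: ......
......
#.....
##....
###..#
###...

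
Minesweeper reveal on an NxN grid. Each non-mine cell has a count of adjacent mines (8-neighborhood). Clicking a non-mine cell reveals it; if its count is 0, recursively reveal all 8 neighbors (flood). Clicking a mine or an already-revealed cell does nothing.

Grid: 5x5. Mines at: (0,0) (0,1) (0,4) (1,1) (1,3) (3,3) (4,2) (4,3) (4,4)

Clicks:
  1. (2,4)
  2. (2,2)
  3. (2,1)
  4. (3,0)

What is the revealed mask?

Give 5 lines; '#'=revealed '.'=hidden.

Click 1 (2,4) count=2: revealed 1 new [(2,4)] -> total=1
Click 2 (2,2) count=3: revealed 1 new [(2,2)] -> total=2
Click 3 (2,1) count=1: revealed 1 new [(2,1)] -> total=3
Click 4 (3,0) count=0: revealed 5 new [(2,0) (3,0) (3,1) (4,0) (4,1)] -> total=8

Answer: .....
.....
###.#
##...
##...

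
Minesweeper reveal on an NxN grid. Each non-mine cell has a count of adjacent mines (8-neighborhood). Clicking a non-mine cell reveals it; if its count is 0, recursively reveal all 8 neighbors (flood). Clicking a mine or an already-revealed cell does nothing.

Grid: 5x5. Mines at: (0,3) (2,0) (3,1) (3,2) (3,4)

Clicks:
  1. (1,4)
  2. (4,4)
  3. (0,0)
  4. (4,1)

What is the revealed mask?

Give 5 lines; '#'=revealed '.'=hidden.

Answer: ###..
###.#
.....
.....
.#..#

Derivation:
Click 1 (1,4) count=1: revealed 1 new [(1,4)] -> total=1
Click 2 (4,4) count=1: revealed 1 new [(4,4)] -> total=2
Click 3 (0,0) count=0: revealed 6 new [(0,0) (0,1) (0,2) (1,0) (1,1) (1,2)] -> total=8
Click 4 (4,1) count=2: revealed 1 new [(4,1)] -> total=9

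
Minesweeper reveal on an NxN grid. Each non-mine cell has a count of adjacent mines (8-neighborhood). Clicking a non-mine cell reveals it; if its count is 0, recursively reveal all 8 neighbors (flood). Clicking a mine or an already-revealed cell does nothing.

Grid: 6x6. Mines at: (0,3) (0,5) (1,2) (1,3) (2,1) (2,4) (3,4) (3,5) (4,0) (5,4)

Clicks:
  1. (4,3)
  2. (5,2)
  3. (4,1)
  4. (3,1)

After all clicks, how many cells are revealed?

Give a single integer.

Answer: 9

Derivation:
Click 1 (4,3) count=2: revealed 1 new [(4,3)] -> total=1
Click 2 (5,2) count=0: revealed 8 new [(3,1) (3,2) (3,3) (4,1) (4,2) (5,1) (5,2) (5,3)] -> total=9
Click 3 (4,1) count=1: revealed 0 new [(none)] -> total=9
Click 4 (3,1) count=2: revealed 0 new [(none)] -> total=9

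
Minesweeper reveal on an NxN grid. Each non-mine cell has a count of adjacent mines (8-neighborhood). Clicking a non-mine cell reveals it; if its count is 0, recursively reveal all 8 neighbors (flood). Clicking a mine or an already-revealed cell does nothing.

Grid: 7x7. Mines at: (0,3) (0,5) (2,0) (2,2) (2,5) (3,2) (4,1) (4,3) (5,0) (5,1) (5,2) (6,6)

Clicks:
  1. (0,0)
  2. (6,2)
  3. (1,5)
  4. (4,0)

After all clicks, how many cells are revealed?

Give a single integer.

Click 1 (0,0) count=0: revealed 6 new [(0,0) (0,1) (0,2) (1,0) (1,1) (1,2)] -> total=6
Click 2 (6,2) count=2: revealed 1 new [(6,2)] -> total=7
Click 3 (1,5) count=2: revealed 1 new [(1,5)] -> total=8
Click 4 (4,0) count=3: revealed 1 new [(4,0)] -> total=9

Answer: 9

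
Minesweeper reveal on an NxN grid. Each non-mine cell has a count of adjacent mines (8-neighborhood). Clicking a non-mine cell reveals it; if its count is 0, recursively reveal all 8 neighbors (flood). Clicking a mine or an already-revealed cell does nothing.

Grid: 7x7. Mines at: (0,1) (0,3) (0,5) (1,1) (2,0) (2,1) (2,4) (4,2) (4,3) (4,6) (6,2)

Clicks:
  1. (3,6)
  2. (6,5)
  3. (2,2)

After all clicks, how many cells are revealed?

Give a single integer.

Click 1 (3,6) count=1: revealed 1 new [(3,6)] -> total=1
Click 2 (6,5) count=0: revealed 8 new [(5,3) (5,4) (5,5) (5,6) (6,3) (6,4) (6,5) (6,6)] -> total=9
Click 3 (2,2) count=2: revealed 1 new [(2,2)] -> total=10

Answer: 10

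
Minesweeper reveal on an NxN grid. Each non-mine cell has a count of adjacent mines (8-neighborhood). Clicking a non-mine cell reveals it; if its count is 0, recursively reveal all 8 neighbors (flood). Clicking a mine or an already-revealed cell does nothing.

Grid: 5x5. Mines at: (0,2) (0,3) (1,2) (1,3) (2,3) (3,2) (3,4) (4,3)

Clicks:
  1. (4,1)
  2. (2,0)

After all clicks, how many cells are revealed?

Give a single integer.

Click 1 (4,1) count=1: revealed 1 new [(4,1)] -> total=1
Click 2 (2,0) count=0: revealed 9 new [(0,0) (0,1) (1,0) (1,1) (2,0) (2,1) (3,0) (3,1) (4,0)] -> total=10

Answer: 10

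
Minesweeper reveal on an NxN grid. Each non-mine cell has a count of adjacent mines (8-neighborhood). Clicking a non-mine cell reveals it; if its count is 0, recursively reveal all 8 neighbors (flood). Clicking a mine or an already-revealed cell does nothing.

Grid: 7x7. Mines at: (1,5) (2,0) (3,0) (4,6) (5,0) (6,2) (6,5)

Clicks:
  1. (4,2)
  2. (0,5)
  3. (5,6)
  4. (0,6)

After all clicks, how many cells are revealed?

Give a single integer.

Click 1 (4,2) count=0: revealed 30 new [(0,0) (0,1) (0,2) (0,3) (0,4) (1,0) (1,1) (1,2) (1,3) (1,4) (2,1) (2,2) (2,3) (2,4) (2,5) (3,1) (3,2) (3,3) (3,4) (3,5) (4,1) (4,2) (4,3) (4,4) (4,5) (5,1) (5,2) (5,3) (5,4) (5,5)] -> total=30
Click 2 (0,5) count=1: revealed 1 new [(0,5)] -> total=31
Click 3 (5,6) count=2: revealed 1 new [(5,6)] -> total=32
Click 4 (0,6) count=1: revealed 1 new [(0,6)] -> total=33

Answer: 33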